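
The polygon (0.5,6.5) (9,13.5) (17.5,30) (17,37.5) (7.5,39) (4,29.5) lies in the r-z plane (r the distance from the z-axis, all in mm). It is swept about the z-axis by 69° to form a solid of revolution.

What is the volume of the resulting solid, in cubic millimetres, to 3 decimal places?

Profile (r,z), 6 vertices: (0.5,6.5) (9,13.5) (17.5,30) (17,37.5) (7.5,39) (4,29.5)
edge 0: (0.5,6.5)→(9,13.5)  cross = 0.5·13.5 − 9·6.5 = -51.7500; (r_i+r_j)·cross = 9.5·-51.7500 = -491.6250
edge 1: (9,13.5)→(17.5,30)  cross = 9·30 − 17.5·13.5 = 33.7500; (r_i+r_j)·cross = 26.5·33.7500 = 894.3750
edge 2: (17.5,30)→(17,37.5)  cross = 17.5·37.5 − 17·30 = 146.2500; (r_i+r_j)·cross = 34.5·146.2500 = 5045.6250
edge 3: (17,37.5)→(7.5,39)  cross = 17·39 − 7.5·37.5 = 381.7500; (r_i+r_j)·cross = 24.5·381.7500 = 9352.8750
edge 4: (7.5,39)→(4,29.5)  cross = 7.5·29.5 − 4·39 = 65.2500; (r_i+r_j)·cross = 11.5·65.2500 = 750.3750
edge 5: (4,29.5)→(0.5,6.5)  cross = 4·6.5 − 0.5·29.5 = 11.2500; (r_i+r_j)·cross = 4.5·11.2500 = 50.6250
Σcross = 586.5000 → A = |Σcross|/2 = 293.2500 mm²
Σ(r_i+r_j)·cross = 15602.2500 → first moment M = |Σ|/6 = 2600.3750
R_c = M/A = 2600.3750/293.2500 = 8.8674 mm
θ = 69° = 1.204277 rad
V = θ·R_c·A = 1.204277·8.8674·293.2500 = 3131.572 mm³

Volume = 3131.572 mm³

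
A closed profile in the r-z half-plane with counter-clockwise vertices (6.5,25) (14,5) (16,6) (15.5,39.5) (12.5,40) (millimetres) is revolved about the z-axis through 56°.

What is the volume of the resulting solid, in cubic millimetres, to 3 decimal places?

Profile (r,z), 5 vertices: (6.5,25) (14,5) (16,6) (15.5,39.5) (12.5,40)
edge 0: (6.5,25)→(14,5)  cross = 6.5·5 − 14·25 = -317.5000; (r_i+r_j)·cross = 20.5·-317.5000 = -6508.7500
edge 1: (14,5)→(16,6)  cross = 14·6 − 16·5 = 4.0000; (r_i+r_j)·cross = 30·4.0000 = 120.0000
edge 2: (16,6)→(15.5,39.5)  cross = 16·39.5 − 15.5·6 = 539.0000; (r_i+r_j)·cross = 31.5·539.0000 = 16978.5000
edge 3: (15.5,39.5)→(12.5,40)  cross = 15.5·40 − 12.5·39.5 = 126.2500; (r_i+r_j)·cross = 28·126.2500 = 3535.0000
edge 4: (12.5,40)→(6.5,25)  cross = 12.5·25 − 6.5·40 = 52.5000; (r_i+r_j)·cross = 19·52.5000 = 997.5000
Σcross = 404.2500 → A = |Σcross|/2 = 202.1250 mm²
Σ(r_i+r_j)·cross = 15122.2500 → first moment M = |Σ|/6 = 2520.3750
R_c = M/A = 2520.3750/202.1250 = 12.4694 mm
θ = 56° = 0.977384 rad
V = θ·R_c·A = 0.977384·12.4694·202.1250 = 2463.375 mm³

Volume = 2463.375 mm³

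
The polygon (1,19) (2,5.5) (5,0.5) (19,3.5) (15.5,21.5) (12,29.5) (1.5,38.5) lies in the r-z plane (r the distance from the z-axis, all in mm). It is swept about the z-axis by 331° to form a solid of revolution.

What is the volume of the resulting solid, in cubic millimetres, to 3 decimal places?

Profile (r,z), 7 vertices: (1,19) (2,5.5) (5,0.5) (19,3.5) (15.5,21.5) (12,29.5) (1.5,38.5)
edge 0: (1,19)→(2,5.5)  cross = 1·5.5 − 2·19 = -32.5000; (r_i+r_j)·cross = 3·-32.5000 = -97.5000
edge 1: (2,5.5)→(5,0.5)  cross = 2·0.5 − 5·5.5 = -26.5000; (r_i+r_j)·cross = 7·-26.5000 = -185.5000
edge 2: (5,0.5)→(19,3.5)  cross = 5·3.5 − 19·0.5 = 8.0000; (r_i+r_j)·cross = 24·8.0000 = 192.0000
edge 3: (19,3.5)→(15.5,21.5)  cross = 19·21.5 − 15.5·3.5 = 354.2500; (r_i+r_j)·cross = 34.5·354.2500 = 12221.6250
edge 4: (15.5,21.5)→(12,29.5)  cross = 15.5·29.5 − 12·21.5 = 199.2500; (r_i+r_j)·cross = 27.5·199.2500 = 5479.3750
edge 5: (12,29.5)→(1.5,38.5)  cross = 12·38.5 − 1.5·29.5 = 417.7500; (r_i+r_j)·cross = 13.5·417.7500 = 5639.6250
edge 6: (1.5,38.5)→(1,19)  cross = 1.5·19 − 1·38.5 = -10.0000; (r_i+r_j)·cross = 2.5·-10.0000 = -25.0000
Σcross = 910.2500 → A = |Σcross|/2 = 455.1250 mm²
Σ(r_i+r_j)·cross = 23224.6250 → first moment M = |Σ|/6 = 3870.7708
R_c = M/A = 3870.7708/455.1250 = 8.5049 mm
θ = 331° = 5.777040 rad
V = θ·R_c·A = 5.777040·8.5049·455.1250 = 22361.597 mm³

Volume = 22361.597 mm³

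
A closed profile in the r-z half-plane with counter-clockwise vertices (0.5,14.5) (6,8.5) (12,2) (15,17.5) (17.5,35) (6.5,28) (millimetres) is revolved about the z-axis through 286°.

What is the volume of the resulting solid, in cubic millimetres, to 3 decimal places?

Volume = 13871.148 mm³

Profile (r,z), 6 vertices: (0.5,14.5) (6,8.5) (12,2) (15,17.5) (17.5,35) (6.5,28)
edge 0: (0.5,14.5)→(6,8.5)  cross = 0.5·8.5 − 6·14.5 = -82.7500; (r_i+r_j)·cross = 6.5·-82.7500 = -537.8750
edge 1: (6,8.5)→(12,2)  cross = 6·2 − 12·8.5 = -90.0000; (r_i+r_j)·cross = 18·-90.0000 = -1620.0000
edge 2: (12,2)→(15,17.5)  cross = 12·17.5 − 15·2 = 180.0000; (r_i+r_j)·cross = 27·180.0000 = 4860.0000
edge 3: (15,17.5)→(17.5,35)  cross = 15·35 − 17.5·17.5 = 218.7500; (r_i+r_j)·cross = 32.5·218.7500 = 7109.3750
edge 4: (17.5,35)→(6.5,28)  cross = 17.5·28 − 6.5·35 = 262.5000; (r_i+r_j)·cross = 24·262.5000 = 6300.0000
edge 5: (6.5,28)→(0.5,14.5)  cross = 6.5·14.5 − 0.5·28 = 80.2500; (r_i+r_j)·cross = 7·80.2500 = 561.7500
Σcross = 568.7500 → A = |Σcross|/2 = 284.3750 mm²
Σ(r_i+r_j)·cross = 16673.2500 → first moment M = |Σ|/6 = 2778.8750
R_c = M/A = 2778.8750/284.3750 = 9.7719 mm
θ = 286° = 4.991642 rad
V = θ·R_c·A = 4.991642·9.7719·284.3750 = 13871.148 mm³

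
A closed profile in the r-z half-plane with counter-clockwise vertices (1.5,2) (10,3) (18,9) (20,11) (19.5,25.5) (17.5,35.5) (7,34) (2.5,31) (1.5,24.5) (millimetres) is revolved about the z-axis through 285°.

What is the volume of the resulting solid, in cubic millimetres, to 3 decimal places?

Profile (r,z), 9 vertices: (1.5,2) (10,3) (18,9) (20,11) (19.5,25.5) (17.5,35.5) (7,34) (2.5,31) (1.5,24.5)
edge 0: (1.5,2)→(10,3)  cross = 1.5·3 − 10·2 = -15.5000; (r_i+r_j)·cross = 11.5·-15.5000 = -178.2500
edge 1: (10,3)→(18,9)  cross = 10·9 − 18·3 = 36.0000; (r_i+r_j)·cross = 28·36.0000 = 1008.0000
edge 2: (18,9)→(20,11)  cross = 18·11 − 20·9 = 18.0000; (r_i+r_j)·cross = 38·18.0000 = 684.0000
edge 3: (20,11)→(19.5,25.5)  cross = 20·25.5 − 19.5·11 = 295.5000; (r_i+r_j)·cross = 39.5·295.5000 = 11672.2500
edge 4: (19.5,25.5)→(17.5,35.5)  cross = 19.5·35.5 − 17.5·25.5 = 246.0000; (r_i+r_j)·cross = 37·246.0000 = 9102.0000
edge 5: (17.5,35.5)→(7,34)  cross = 17.5·34 − 7·35.5 = 346.5000; (r_i+r_j)·cross = 24.5·346.5000 = 8489.2500
edge 6: (7,34)→(2.5,31)  cross = 7·31 − 2.5·34 = 132.0000; (r_i+r_j)·cross = 9.5·132.0000 = 1254.0000
edge 7: (2.5,31)→(1.5,24.5)  cross = 2.5·24.5 − 1.5·31 = 14.7500; (r_i+r_j)·cross = 4·14.7500 = 59.0000
edge 8: (1.5,24.5)→(1.5,2)  cross = 1.5·2 − 1.5·24.5 = -33.7500; (r_i+r_j)·cross = 3·-33.7500 = -101.2500
Σcross = 1039.5000 → A = |Σcross|/2 = 519.7500 mm²
Σ(r_i+r_j)·cross = 31989.0000 → first moment M = |Σ|/6 = 5331.5000
R_c = M/A = 5331.5000/519.7500 = 10.2578 mm
θ = 285° = 4.974188 rad
V = θ·R_c·A = 4.974188·10.2578·519.7500 = 26519.885 mm³

Volume = 26519.885 mm³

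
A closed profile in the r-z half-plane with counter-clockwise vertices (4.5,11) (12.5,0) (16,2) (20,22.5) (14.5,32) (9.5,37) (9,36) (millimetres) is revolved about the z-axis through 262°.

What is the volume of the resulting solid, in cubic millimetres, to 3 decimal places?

Volume = 19522.172 mm³

Profile (r,z), 7 vertices: (4.5,11) (12.5,0) (16,2) (20,22.5) (14.5,32) (9.5,37) (9,36)
edge 0: (4.5,11)→(12.5,0)  cross = 4.5·0 − 12.5·11 = -137.5000; (r_i+r_j)·cross = 17·-137.5000 = -2337.5000
edge 1: (12.5,0)→(16,2)  cross = 12.5·2 − 16·0 = 25.0000; (r_i+r_j)·cross = 28.5·25.0000 = 712.5000
edge 2: (16,2)→(20,22.5)  cross = 16·22.5 − 20·2 = 320.0000; (r_i+r_j)·cross = 36·320.0000 = 11520.0000
edge 3: (20,22.5)→(14.5,32)  cross = 20·32 − 14.5·22.5 = 313.7500; (r_i+r_j)·cross = 34.5·313.7500 = 10824.3750
edge 4: (14.5,32)→(9.5,37)  cross = 14.5·37 − 9.5·32 = 232.5000; (r_i+r_j)·cross = 24·232.5000 = 5580.0000
edge 5: (9.5,37)→(9,36)  cross = 9.5·36 − 9·37 = 9.0000; (r_i+r_j)·cross = 18.5·9.0000 = 166.5000
edge 6: (9,36)→(4.5,11)  cross = 9·11 − 4.5·36 = -63.0000; (r_i+r_j)·cross = 13.5·-63.0000 = -850.5000
Σcross = 699.7500 → A = |Σcross|/2 = 349.8750 mm²
Σ(r_i+r_j)·cross = 25615.3750 → first moment M = |Σ|/6 = 4269.2292
R_c = M/A = 4269.2292/349.8750 = 12.2022 mm
θ = 262° = 4.572763 rad
V = θ·R_c·A = 4.572763·12.2022·349.8750 = 19522.172 mm³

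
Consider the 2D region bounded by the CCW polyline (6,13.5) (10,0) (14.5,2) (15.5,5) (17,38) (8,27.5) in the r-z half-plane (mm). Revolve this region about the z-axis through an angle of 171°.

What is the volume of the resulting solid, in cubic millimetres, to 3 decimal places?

Volume = 9572.577 mm³

Profile (r,z), 6 vertices: (6,13.5) (10,0) (14.5,2) (15.5,5) (17,38) (8,27.5)
edge 0: (6,13.5)→(10,0)  cross = 6·0 − 10·13.5 = -135.0000; (r_i+r_j)·cross = 16·-135.0000 = -2160.0000
edge 1: (10,0)→(14.5,2)  cross = 10·2 − 14.5·0 = 20.0000; (r_i+r_j)·cross = 24.5·20.0000 = 490.0000
edge 2: (14.5,2)→(15.5,5)  cross = 14.5·5 − 15.5·2 = 41.5000; (r_i+r_j)·cross = 30·41.5000 = 1245.0000
edge 3: (15.5,5)→(17,38)  cross = 15.5·38 − 17·5 = 504.0000; (r_i+r_j)·cross = 32.5·504.0000 = 16380.0000
edge 4: (17,38)→(8,27.5)  cross = 17·27.5 − 8·38 = 163.5000; (r_i+r_j)·cross = 25·163.5000 = 4087.5000
edge 5: (8,27.5)→(6,13.5)  cross = 8·13.5 − 6·27.5 = -57.0000; (r_i+r_j)·cross = 14·-57.0000 = -798.0000
Σcross = 537.0000 → A = |Σcross|/2 = 268.5000 mm²
Σ(r_i+r_j)·cross = 19244.5000 → first moment M = |Σ|/6 = 3207.4167
R_c = M/A = 3207.4167/268.5000 = 11.9457 mm
θ = 171° = 2.984513 rad
V = θ·R_c·A = 2.984513·11.9457·268.5000 = 9572.577 mm³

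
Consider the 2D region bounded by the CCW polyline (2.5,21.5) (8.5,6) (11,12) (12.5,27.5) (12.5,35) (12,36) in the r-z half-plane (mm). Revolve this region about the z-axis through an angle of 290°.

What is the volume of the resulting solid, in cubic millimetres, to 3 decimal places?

Volume = 6710.856 mm³

Profile (r,z), 6 vertices: (2.5,21.5) (8.5,6) (11,12) (12.5,27.5) (12.5,35) (12,36)
edge 0: (2.5,21.5)→(8.5,6)  cross = 2.5·6 − 8.5·21.5 = -167.7500; (r_i+r_j)·cross = 11·-167.7500 = -1845.2500
edge 1: (8.5,6)→(11,12)  cross = 8.5·12 − 11·6 = 36.0000; (r_i+r_j)·cross = 19.5·36.0000 = 702.0000
edge 2: (11,12)→(12.5,27.5)  cross = 11·27.5 − 12.5·12 = 152.5000; (r_i+r_j)·cross = 23.5·152.5000 = 3583.7500
edge 3: (12.5,27.5)→(12.5,35)  cross = 12.5·35 − 12.5·27.5 = 93.7500; (r_i+r_j)·cross = 25·93.7500 = 2343.7500
edge 4: (12.5,35)→(12,36)  cross = 12.5·36 − 12·35 = 30.0000; (r_i+r_j)·cross = 24.5·30.0000 = 735.0000
edge 5: (12,36)→(2.5,21.5)  cross = 12·21.5 − 2.5·36 = 168.0000; (r_i+r_j)·cross = 14.5·168.0000 = 2436.0000
Σcross = 312.5000 → A = |Σcross|/2 = 156.2500 mm²
Σ(r_i+r_j)·cross = 7955.2500 → first moment M = |Σ|/6 = 1325.8750
R_c = M/A = 1325.8750/156.2500 = 8.4856 mm
θ = 290° = 5.061455 rad
V = θ·R_c·A = 5.061455·8.4856·156.2500 = 6710.856 mm³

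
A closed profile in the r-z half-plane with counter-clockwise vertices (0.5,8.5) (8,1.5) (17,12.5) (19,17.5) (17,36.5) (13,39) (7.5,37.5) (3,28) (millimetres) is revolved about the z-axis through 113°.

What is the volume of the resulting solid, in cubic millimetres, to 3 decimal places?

Profile (r,z), 8 vertices: (0.5,8.5) (8,1.5) (17,12.5) (19,17.5) (17,36.5) (13,39) (7.5,37.5) (3,28)
edge 0: (0.5,8.5)→(8,1.5)  cross = 0.5·1.5 − 8·8.5 = -67.2500; (r_i+r_j)·cross = 8.5·-67.2500 = -571.6250
edge 1: (8,1.5)→(17,12.5)  cross = 8·12.5 − 17·1.5 = 74.5000; (r_i+r_j)·cross = 25·74.5000 = 1862.5000
edge 2: (17,12.5)→(19,17.5)  cross = 17·17.5 − 19·12.5 = 60.0000; (r_i+r_j)·cross = 36·60.0000 = 2160.0000
edge 3: (19,17.5)→(17,36.5)  cross = 19·36.5 − 17·17.5 = 396.0000; (r_i+r_j)·cross = 36·396.0000 = 14256.0000
edge 4: (17,36.5)→(13,39)  cross = 17·39 − 13·36.5 = 188.5000; (r_i+r_j)·cross = 30·188.5000 = 5655.0000
edge 5: (13,39)→(7.5,37.5)  cross = 13·37.5 − 7.5·39 = 195.0000; (r_i+r_j)·cross = 20.5·195.0000 = 3997.5000
edge 6: (7.5,37.5)→(3,28)  cross = 7.5·28 − 3·37.5 = 97.5000; (r_i+r_j)·cross = 10.5·97.5000 = 1023.7500
edge 7: (3,28)→(0.5,8.5)  cross = 3·8.5 − 0.5·28 = 11.5000; (r_i+r_j)·cross = 3.5·11.5000 = 40.2500
Σcross = 955.7500 → A = |Σcross|/2 = 477.8750 mm²
Σ(r_i+r_j)·cross = 28423.3750 → first moment M = |Σ|/6 = 4737.2292
R_c = M/A = 4737.2292/477.8750 = 9.9131 mm
θ = 113° = 1.972222 rad
V = θ·R_c·A = 1.972222·9.9131·477.8750 = 9342.868 mm³

Volume = 9342.868 mm³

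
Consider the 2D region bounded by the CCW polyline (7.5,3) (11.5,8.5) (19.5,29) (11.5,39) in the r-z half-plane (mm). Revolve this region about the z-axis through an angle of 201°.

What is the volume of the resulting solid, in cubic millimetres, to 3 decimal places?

Volume = 8238.801 mm³

Profile (r,z), 4 vertices: (7.5,3) (11.5,8.5) (19.5,29) (11.5,39)
edge 0: (7.5,3)→(11.5,8.5)  cross = 7.5·8.5 − 11.5·3 = 29.2500; (r_i+r_j)·cross = 19·29.2500 = 555.7500
edge 1: (11.5,8.5)→(19.5,29)  cross = 11.5·29 − 19.5·8.5 = 167.7500; (r_i+r_j)·cross = 31·167.7500 = 5200.2500
edge 2: (19.5,29)→(11.5,39)  cross = 19.5·39 − 11.5·29 = 427.0000; (r_i+r_j)·cross = 31·427.0000 = 13237.0000
edge 3: (11.5,39)→(7.5,3)  cross = 11.5·3 − 7.5·39 = -258.0000; (r_i+r_j)·cross = 19·-258.0000 = -4902.0000
Σcross = 366.0000 → A = |Σcross|/2 = 183.0000 mm²
Σ(r_i+r_j)·cross = 14091.0000 → first moment M = |Σ|/6 = 2348.5000
R_c = M/A = 2348.5000/183.0000 = 12.8333 mm
θ = 201° = 3.508112 rad
V = θ·R_c·A = 3.508112·12.8333·183.0000 = 8238.801 mm³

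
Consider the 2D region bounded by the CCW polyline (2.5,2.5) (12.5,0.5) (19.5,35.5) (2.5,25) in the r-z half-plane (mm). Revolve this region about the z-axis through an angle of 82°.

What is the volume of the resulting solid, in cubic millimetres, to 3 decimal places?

Profile (r,z), 4 vertices: (2.5,2.5) (12.5,0.5) (19.5,35.5) (2.5,25)
edge 0: (2.5,2.5)→(12.5,0.5)  cross = 2.5·0.5 − 12.5·2.5 = -30.0000; (r_i+r_j)·cross = 15·-30.0000 = -450.0000
edge 1: (12.5,0.5)→(19.5,35.5)  cross = 12.5·35.5 − 19.5·0.5 = 434.0000; (r_i+r_j)·cross = 32·434.0000 = 13888.0000
edge 2: (19.5,35.5)→(2.5,25)  cross = 19.5·25 − 2.5·35.5 = 398.7500; (r_i+r_j)·cross = 22·398.7500 = 8772.5000
edge 3: (2.5,25)→(2.5,2.5)  cross = 2.5·2.5 − 2.5·25 = -56.2500; (r_i+r_j)·cross = 5·-56.2500 = -281.2500
Σcross = 746.5000 → A = |Σcross|/2 = 373.2500 mm²
Σ(r_i+r_j)·cross = 21929.2500 → first moment M = |Σ|/6 = 3654.8750
R_c = M/A = 3654.8750/373.2500 = 9.7920 mm
θ = 82° = 1.431170 rad
V = θ·R_c·A = 1.431170·9.7920·373.2500 = 5230.747 mm³

Volume = 5230.747 mm³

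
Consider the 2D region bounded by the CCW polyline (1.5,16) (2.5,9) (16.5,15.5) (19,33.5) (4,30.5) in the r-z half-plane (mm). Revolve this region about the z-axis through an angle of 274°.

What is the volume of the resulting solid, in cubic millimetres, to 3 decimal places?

Volume = 13807.413 mm³

Profile (r,z), 5 vertices: (1.5,16) (2.5,9) (16.5,15.5) (19,33.5) (4,30.5)
edge 0: (1.5,16)→(2.5,9)  cross = 1.5·9 − 2.5·16 = -26.5000; (r_i+r_j)·cross = 4·-26.5000 = -106.0000
edge 1: (2.5,9)→(16.5,15.5)  cross = 2.5·15.5 − 16.5·9 = -109.7500; (r_i+r_j)·cross = 19·-109.7500 = -2085.2500
edge 2: (16.5,15.5)→(19,33.5)  cross = 16.5·33.5 − 19·15.5 = 258.2500; (r_i+r_j)·cross = 35.5·258.2500 = 9167.8750
edge 3: (19,33.5)→(4,30.5)  cross = 19·30.5 − 4·33.5 = 445.5000; (r_i+r_j)·cross = 23·445.5000 = 10246.5000
edge 4: (4,30.5)→(1.5,16)  cross = 4·16 − 1.5·30.5 = 18.2500; (r_i+r_j)·cross = 5.5·18.2500 = 100.3750
Σcross = 585.7500 → A = |Σcross|/2 = 292.8750 mm²
Σ(r_i+r_j)·cross = 17323.5000 → first moment M = |Σ|/6 = 2887.2500
R_c = M/A = 2887.2500/292.8750 = 9.8583 mm
θ = 274° = 4.782202 rad
V = θ·R_c·A = 4.782202·9.8583·292.8750 = 13807.413 mm³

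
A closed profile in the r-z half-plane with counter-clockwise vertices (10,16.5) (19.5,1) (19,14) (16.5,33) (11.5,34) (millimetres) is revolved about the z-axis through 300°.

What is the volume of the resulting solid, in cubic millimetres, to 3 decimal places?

Volume = 14391.985 mm³

Profile (r,z), 5 vertices: (10,16.5) (19.5,1) (19,14) (16.5,33) (11.5,34)
edge 0: (10,16.5)→(19.5,1)  cross = 10·1 − 19.5·16.5 = -311.7500; (r_i+r_j)·cross = 29.5·-311.7500 = -9196.6250
edge 1: (19.5,1)→(19,14)  cross = 19.5·14 − 19·1 = 254.0000; (r_i+r_j)·cross = 38.5·254.0000 = 9779.0000
edge 2: (19,14)→(16.5,33)  cross = 19·33 − 16.5·14 = 396.0000; (r_i+r_j)·cross = 35.5·396.0000 = 14058.0000
edge 3: (16.5,33)→(11.5,34)  cross = 16.5·34 − 11.5·33 = 181.5000; (r_i+r_j)·cross = 28·181.5000 = 5082.0000
edge 4: (11.5,34)→(10,16.5)  cross = 11.5·16.5 − 10·34 = -150.2500; (r_i+r_j)·cross = 21.5·-150.2500 = -3230.3750
Σcross = 369.5000 → A = |Σcross|/2 = 184.7500 mm²
Σ(r_i+r_j)·cross = 16492.0000 → first moment M = |Σ|/6 = 2748.6667
R_c = M/A = 2748.6667/184.7500 = 14.8778 mm
θ = 300° = 5.235988 rad
V = θ·R_c·A = 5.235988·14.8778·184.7500 = 14391.985 mm³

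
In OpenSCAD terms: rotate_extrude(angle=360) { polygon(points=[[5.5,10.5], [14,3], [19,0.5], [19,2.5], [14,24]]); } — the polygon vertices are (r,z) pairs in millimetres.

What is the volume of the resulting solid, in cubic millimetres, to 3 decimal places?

Profile (r,z), 5 vertices: (5.5,10.5) (14,3) (19,0.5) (19,2.5) (14,24)
edge 0: (5.5,10.5)→(14,3)  cross = 5.5·3 − 14·10.5 = -130.5000; (r_i+r_j)·cross = 19.5·-130.5000 = -2544.7500
edge 1: (14,3)→(19,0.5)  cross = 14·0.5 − 19·3 = -50.0000; (r_i+r_j)·cross = 33·-50.0000 = -1650.0000
edge 2: (19,0.5)→(19,2.5)  cross = 19·2.5 − 19·0.5 = 38.0000; (r_i+r_j)·cross = 38·38.0000 = 1444.0000
edge 3: (19,2.5)→(14,24)  cross = 19·24 − 14·2.5 = 421.0000; (r_i+r_j)·cross = 33·421.0000 = 13893.0000
edge 4: (14,24)→(5.5,10.5)  cross = 14·10.5 − 5.5·24 = 15.0000; (r_i+r_j)·cross = 19.5·15.0000 = 292.5000
Σcross = 293.5000 → A = |Σcross|/2 = 146.7500 mm²
Σ(r_i+r_j)·cross = 11434.7500 → first moment M = |Σ|/6 = 1905.7917
R_c = M/A = 1905.7917/146.7500 = 12.9867 mm
θ = 360° = 6.283185 rad
V = θ·R_c·A = 6.283185·12.9867·146.7500 = 11974.442 mm³

Volume = 11974.442 mm³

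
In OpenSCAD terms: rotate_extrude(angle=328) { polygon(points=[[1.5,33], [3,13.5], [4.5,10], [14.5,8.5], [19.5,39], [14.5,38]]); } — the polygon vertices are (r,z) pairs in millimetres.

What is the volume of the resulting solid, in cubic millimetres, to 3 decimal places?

Volume = 22602.229 mm³

Profile (r,z), 6 vertices: (1.5,33) (3,13.5) (4.5,10) (14.5,8.5) (19.5,39) (14.5,38)
edge 0: (1.5,33)→(3,13.5)  cross = 1.5·13.5 − 3·33 = -78.7500; (r_i+r_j)·cross = 4.5·-78.7500 = -354.3750
edge 1: (3,13.5)→(4.5,10)  cross = 3·10 − 4.5·13.5 = -30.7500; (r_i+r_j)·cross = 7.5·-30.7500 = -230.6250
edge 2: (4.5,10)→(14.5,8.5)  cross = 4.5·8.5 − 14.5·10 = -106.7500; (r_i+r_j)·cross = 19·-106.7500 = -2028.2500
edge 3: (14.5,8.5)→(19.5,39)  cross = 14.5·39 − 19.5·8.5 = 399.7500; (r_i+r_j)·cross = 34·399.7500 = 13591.5000
edge 4: (19.5,39)→(14.5,38)  cross = 19.5·38 − 14.5·39 = 175.5000; (r_i+r_j)·cross = 34·175.5000 = 5967.0000
edge 5: (14.5,38)→(1.5,33)  cross = 14.5·33 − 1.5·38 = 421.5000; (r_i+r_j)·cross = 16·421.5000 = 6744.0000
Σcross = 780.5000 → A = |Σcross|/2 = 390.2500 mm²
Σ(r_i+r_j)·cross = 23689.2500 → first moment M = |Σ|/6 = 3948.2083
R_c = M/A = 3948.2083/390.2500 = 10.1171 mm
θ = 328° = 5.724680 rad
V = θ·R_c·A = 5.724680·10.1171·390.2500 = 22602.229 mm³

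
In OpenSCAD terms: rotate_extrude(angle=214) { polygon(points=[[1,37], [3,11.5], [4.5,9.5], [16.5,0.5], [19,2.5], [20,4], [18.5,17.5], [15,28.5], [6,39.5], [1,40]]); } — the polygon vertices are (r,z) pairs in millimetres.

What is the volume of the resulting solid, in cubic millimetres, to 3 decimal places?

Profile (r,z), 10 vertices: (1,37) (3,11.5) (4.5,9.5) (16.5,0.5) (19,2.5) (20,4) (18.5,17.5) (15,28.5) (6,39.5) (1,40)
edge 0: (1,37)→(3,11.5)  cross = 1·11.5 − 3·37 = -99.5000; (r_i+r_j)·cross = 4·-99.5000 = -398.0000
edge 1: (3,11.5)→(4.5,9.5)  cross = 3·9.5 − 4.5·11.5 = -23.2500; (r_i+r_j)·cross = 7.5·-23.2500 = -174.3750
edge 2: (4.5,9.5)→(16.5,0.5)  cross = 4.5·0.5 − 16.5·9.5 = -154.5000; (r_i+r_j)·cross = 21·-154.5000 = -3244.5000
edge 3: (16.5,0.5)→(19,2.5)  cross = 16.5·2.5 − 19·0.5 = 31.7500; (r_i+r_j)·cross = 35.5·31.7500 = 1127.1250
edge 4: (19,2.5)→(20,4)  cross = 19·4 − 20·2.5 = 26.0000; (r_i+r_j)·cross = 39·26.0000 = 1014.0000
edge 5: (20,4)→(18.5,17.5)  cross = 20·17.5 − 18.5·4 = 276.0000; (r_i+r_j)·cross = 38.5·276.0000 = 10626.0000
edge 6: (18.5,17.5)→(15,28.5)  cross = 18.5·28.5 − 15·17.5 = 264.7500; (r_i+r_j)·cross = 33.5·264.7500 = 8869.1250
edge 7: (15,28.5)→(6,39.5)  cross = 15·39.5 − 6·28.5 = 421.5000; (r_i+r_j)·cross = 21·421.5000 = 8851.5000
edge 8: (6,39.5)→(1,40)  cross = 6·40 − 1·39.5 = 200.5000; (r_i+r_j)·cross = 7·200.5000 = 1403.5000
edge 9: (1,40)→(1,37)  cross = 1·37 − 1·40 = -3.0000; (r_i+r_j)·cross = 2·-3.0000 = -6.0000
Σcross = 940.2500 → A = |Σcross|/2 = 470.1250 mm²
Σ(r_i+r_j)·cross = 28068.3750 → first moment M = |Σ|/6 = 4678.0625
R_c = M/A = 4678.0625/470.1250 = 9.9507 mm
θ = 214° = 3.735005 rad
V = θ·R_c·A = 3.735005·9.9507·470.1250 = 17472.585 mm³

Volume = 17472.585 mm³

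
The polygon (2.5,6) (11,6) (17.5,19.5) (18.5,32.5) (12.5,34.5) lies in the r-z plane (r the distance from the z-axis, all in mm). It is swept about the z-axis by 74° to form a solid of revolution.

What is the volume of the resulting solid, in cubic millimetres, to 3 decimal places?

Profile (r,z), 5 vertices: (2.5,6) (11,6) (17.5,19.5) (18.5,32.5) (12.5,34.5)
edge 0: (2.5,6)→(11,6)  cross = 2.5·6 − 11·6 = -51.0000; (r_i+r_j)·cross = 13.5·-51.0000 = -688.5000
edge 1: (11,6)→(17.5,19.5)  cross = 11·19.5 − 17.5·6 = 109.5000; (r_i+r_j)·cross = 28.5·109.5000 = 3120.7500
edge 2: (17.5,19.5)→(18.5,32.5)  cross = 17.5·32.5 − 18.5·19.5 = 208.0000; (r_i+r_j)·cross = 36·208.0000 = 7488.0000
edge 3: (18.5,32.5)→(12.5,34.5)  cross = 18.5·34.5 − 12.5·32.5 = 232.0000; (r_i+r_j)·cross = 31·232.0000 = 7192.0000
edge 4: (12.5,34.5)→(2.5,6)  cross = 12.5·6 − 2.5·34.5 = -11.2500; (r_i+r_j)·cross = 15·-11.2500 = -168.7500
Σcross = 487.2500 → A = |Σcross|/2 = 243.6250 mm²
Σ(r_i+r_j)·cross = 16943.5000 → first moment M = |Σ|/6 = 2823.9167
R_c = M/A = 2823.9167/243.6250 = 11.5912 mm
θ = 74° = 1.291544 rad
V = θ·R_c·A = 1.291544·11.5912·243.6250 = 3647.212 mm³

Volume = 3647.212 mm³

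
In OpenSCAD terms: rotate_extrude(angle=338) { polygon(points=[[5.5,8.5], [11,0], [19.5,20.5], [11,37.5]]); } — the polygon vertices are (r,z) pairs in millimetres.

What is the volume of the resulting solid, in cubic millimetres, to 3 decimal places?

Volume = 18582.521 mm³

Profile (r,z), 4 vertices: (5.5,8.5) (11,0) (19.5,20.5) (11,37.5)
edge 0: (5.5,8.5)→(11,0)  cross = 5.5·0 − 11·8.5 = -93.5000; (r_i+r_j)·cross = 16.5·-93.5000 = -1542.7500
edge 1: (11,0)→(19.5,20.5)  cross = 11·20.5 − 19.5·0 = 225.5000; (r_i+r_j)·cross = 30.5·225.5000 = 6877.7500
edge 2: (19.5,20.5)→(11,37.5)  cross = 19.5·37.5 − 11·20.5 = 505.7500; (r_i+r_j)·cross = 30.5·505.7500 = 15425.3750
edge 3: (11,37.5)→(5.5,8.5)  cross = 11·8.5 − 5.5·37.5 = -112.7500; (r_i+r_j)·cross = 16.5·-112.7500 = -1860.3750
Σcross = 525.0000 → A = |Σcross|/2 = 262.5000 mm²
Σ(r_i+r_j)·cross = 18900.0000 → first moment M = |Σ|/6 = 3150.0000
R_c = M/A = 3150.0000/262.5000 = 12.0000 mm
θ = 338° = 5.899213 rad
V = θ·R_c·A = 5.899213·12.0000·262.5000 = 18582.521 mm³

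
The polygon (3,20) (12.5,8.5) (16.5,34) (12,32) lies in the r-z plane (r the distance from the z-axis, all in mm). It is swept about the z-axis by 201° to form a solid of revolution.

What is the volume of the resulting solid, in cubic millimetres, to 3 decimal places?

Volume = 6056.170 mm³

Profile (r,z), 4 vertices: (3,20) (12.5,8.5) (16.5,34) (12,32)
edge 0: (3,20)→(12.5,8.5)  cross = 3·8.5 − 12.5·20 = -224.5000; (r_i+r_j)·cross = 15.5·-224.5000 = -3479.7500
edge 1: (12.5,8.5)→(16.5,34)  cross = 12.5·34 − 16.5·8.5 = 284.7500; (r_i+r_j)·cross = 29·284.7500 = 8257.7500
edge 2: (16.5,34)→(12,32)  cross = 16.5·32 − 12·34 = 120.0000; (r_i+r_j)·cross = 28.5·120.0000 = 3420.0000
edge 3: (12,32)→(3,20)  cross = 12·20 − 3·32 = 144.0000; (r_i+r_j)·cross = 15·144.0000 = 2160.0000
Σcross = 324.2500 → A = |Σcross|/2 = 162.1250 mm²
Σ(r_i+r_j)·cross = 10358.0000 → first moment M = |Σ|/6 = 1726.3333
R_c = M/A = 1726.3333/162.1250 = 10.6482 mm
θ = 201° = 3.508112 rad
V = θ·R_c·A = 3.508112·10.6482·162.1250 = 6056.170 mm³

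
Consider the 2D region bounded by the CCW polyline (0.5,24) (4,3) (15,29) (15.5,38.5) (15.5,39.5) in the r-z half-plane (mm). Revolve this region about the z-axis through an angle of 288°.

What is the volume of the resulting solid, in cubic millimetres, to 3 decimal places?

Profile (r,z), 5 vertices: (0.5,24) (4,3) (15,29) (15.5,38.5) (15.5,39.5)
edge 0: (0.5,24)→(4,3)  cross = 0.5·3 − 4·24 = -94.5000; (r_i+r_j)·cross = 4.5·-94.5000 = -425.2500
edge 1: (4,3)→(15,29)  cross = 4·29 − 15·3 = 71.0000; (r_i+r_j)·cross = 19·71.0000 = 1349.0000
edge 2: (15,29)→(15.5,38.5)  cross = 15·38.5 − 15.5·29 = 128.0000; (r_i+r_j)·cross = 30.5·128.0000 = 3904.0000
edge 3: (15.5,38.5)→(15.5,39.5)  cross = 15.5·39.5 − 15.5·38.5 = 15.5000; (r_i+r_j)·cross = 31·15.5000 = 480.5000
edge 4: (15.5,39.5)→(0.5,24)  cross = 15.5·24 − 0.5·39.5 = 352.2500; (r_i+r_j)·cross = 16·352.2500 = 5636.0000
Σcross = 472.2500 → A = |Σcross|/2 = 236.1250 mm²
Σ(r_i+r_j)·cross = 10944.2500 → first moment M = |Σ|/6 = 1824.0417
R_c = M/A = 1824.0417/236.1250 = 7.7249 mm
θ = 288° = 5.026548 rad
V = θ·R_c·A = 5.026548·7.7249·236.1250 = 9168.633 mm³

Volume = 9168.633 mm³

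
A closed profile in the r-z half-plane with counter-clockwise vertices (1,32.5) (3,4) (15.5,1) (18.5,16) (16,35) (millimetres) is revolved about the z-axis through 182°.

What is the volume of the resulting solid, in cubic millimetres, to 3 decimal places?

Profile (r,z), 5 vertices: (1,32.5) (3,4) (15.5,1) (18.5,16) (16,35)
edge 0: (1,32.5)→(3,4)  cross = 1·4 − 3·32.5 = -93.5000; (r_i+r_j)·cross = 4·-93.5000 = -374.0000
edge 1: (3,4)→(15.5,1)  cross = 3·1 − 15.5·4 = -59.0000; (r_i+r_j)·cross = 18.5·-59.0000 = -1091.5000
edge 2: (15.5,1)→(18.5,16)  cross = 15.5·16 − 18.5·1 = 229.5000; (r_i+r_j)·cross = 34·229.5000 = 7803.0000
edge 3: (18.5,16)→(16,35)  cross = 18.5·35 − 16·16 = 391.5000; (r_i+r_j)·cross = 34.5·391.5000 = 13506.7500
edge 4: (16,35)→(1,32.5)  cross = 16·32.5 − 1·35 = 485.0000; (r_i+r_j)·cross = 17·485.0000 = 8245.0000
Σcross = 953.5000 → A = |Σcross|/2 = 476.7500 mm²
Σ(r_i+r_j)·cross = 28089.2500 → first moment M = |Σ|/6 = 4681.5417
R_c = M/A = 4681.5417/476.7500 = 9.8197 mm
θ = 182° = 3.176499 rad
V = θ·R_c·A = 3.176499·9.8197·476.7500 = 14870.914 mm³

Volume = 14870.914 mm³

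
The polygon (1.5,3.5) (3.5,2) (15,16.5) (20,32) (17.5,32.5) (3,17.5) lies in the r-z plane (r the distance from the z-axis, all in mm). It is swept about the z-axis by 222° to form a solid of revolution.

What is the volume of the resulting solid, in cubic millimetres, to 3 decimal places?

Volume = 8589.169 mm³

Profile (r,z), 6 vertices: (1.5,3.5) (3.5,2) (15,16.5) (20,32) (17.5,32.5) (3,17.5)
edge 0: (1.5,3.5)→(3.5,2)  cross = 1.5·2 − 3.5·3.5 = -9.2500; (r_i+r_j)·cross = 5·-9.2500 = -46.2500
edge 1: (3.5,2)→(15,16.5)  cross = 3.5·16.5 − 15·2 = 27.7500; (r_i+r_j)·cross = 18.5·27.7500 = 513.3750
edge 2: (15,16.5)→(20,32)  cross = 15·32 − 20·16.5 = 150.0000; (r_i+r_j)·cross = 35·150.0000 = 5250.0000
edge 3: (20,32)→(17.5,32.5)  cross = 20·32.5 − 17.5·32 = 90.0000; (r_i+r_j)·cross = 37.5·90.0000 = 3375.0000
edge 4: (17.5,32.5)→(3,17.5)  cross = 17.5·17.5 − 3·32.5 = 208.7500; (r_i+r_j)·cross = 20.5·208.7500 = 4279.3750
edge 5: (3,17.5)→(1.5,3.5)  cross = 3·3.5 − 1.5·17.5 = -15.7500; (r_i+r_j)·cross = 4.5·-15.7500 = -70.8750
Σcross = 451.5000 → A = |Σcross|/2 = 225.7500 mm²
Σ(r_i+r_j)·cross = 13300.6250 → first moment M = |Σ|/6 = 2216.7708
R_c = M/A = 2216.7708/225.7500 = 9.8196 mm
θ = 222° = 3.874631 rad
V = θ·R_c·A = 3.874631·9.8196·225.7500 = 8589.169 mm³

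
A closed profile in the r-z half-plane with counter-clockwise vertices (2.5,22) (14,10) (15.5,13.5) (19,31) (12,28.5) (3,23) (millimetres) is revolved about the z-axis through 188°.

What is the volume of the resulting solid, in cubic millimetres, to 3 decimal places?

Profile (r,z), 6 vertices: (2.5,22) (14,10) (15.5,13.5) (19,31) (12,28.5) (3,23)
edge 0: (2.5,22)→(14,10)  cross = 2.5·10 − 14·22 = -283.0000; (r_i+r_j)·cross = 16.5·-283.0000 = -4669.5000
edge 1: (14,10)→(15.5,13.5)  cross = 14·13.5 − 15.5·10 = 34.0000; (r_i+r_j)·cross = 29.5·34.0000 = 1003.0000
edge 2: (15.5,13.5)→(19,31)  cross = 15.5·31 − 19·13.5 = 224.0000; (r_i+r_j)·cross = 34.5·224.0000 = 7728.0000
edge 3: (19,31)→(12,28.5)  cross = 19·28.5 − 12·31 = 169.5000; (r_i+r_j)·cross = 31·169.5000 = 5254.5000
edge 4: (12,28.5)→(3,23)  cross = 12·23 − 3·28.5 = 190.5000; (r_i+r_j)·cross = 15·190.5000 = 2857.5000
edge 5: (3,23)→(2.5,22)  cross = 3·22 − 2.5·23 = 8.5000; (r_i+r_j)·cross = 5.5·8.5000 = 46.7500
Σcross = 343.5000 → A = |Σcross|/2 = 171.7500 mm²
Σ(r_i+r_j)·cross = 12220.2500 → first moment M = |Σ|/6 = 2036.7083
R_c = M/A = 2036.7083/171.7500 = 11.8586 mm
θ = 188° = 3.281219 rad
V = θ·R_c·A = 3.281219·11.8586·171.7500 = 6682.886 mm³

Volume = 6682.886 mm³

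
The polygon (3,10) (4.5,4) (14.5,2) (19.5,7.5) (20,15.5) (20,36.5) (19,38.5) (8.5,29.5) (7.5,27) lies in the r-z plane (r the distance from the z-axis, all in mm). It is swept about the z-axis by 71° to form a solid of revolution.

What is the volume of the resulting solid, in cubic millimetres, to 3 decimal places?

Volume = 6913.355 mm³

Profile (r,z), 9 vertices: (3,10) (4.5,4) (14.5,2) (19.5,7.5) (20,15.5) (20,36.5) (19,38.5) (8.5,29.5) (7.5,27)
edge 0: (3,10)→(4.5,4)  cross = 3·4 − 4.5·10 = -33.0000; (r_i+r_j)·cross = 7.5·-33.0000 = -247.5000
edge 1: (4.5,4)→(14.5,2)  cross = 4.5·2 − 14.5·4 = -49.0000; (r_i+r_j)·cross = 19·-49.0000 = -931.0000
edge 2: (14.5,2)→(19.5,7.5)  cross = 14.5·7.5 − 19.5·2 = 69.7500; (r_i+r_j)·cross = 34·69.7500 = 2371.5000
edge 3: (19.5,7.5)→(20,15.5)  cross = 19.5·15.5 − 20·7.5 = 152.2500; (r_i+r_j)·cross = 39.5·152.2500 = 6013.8750
edge 4: (20,15.5)→(20,36.5)  cross = 20·36.5 − 20·15.5 = 420.0000; (r_i+r_j)·cross = 40·420.0000 = 16800.0000
edge 5: (20,36.5)→(19,38.5)  cross = 20·38.5 − 19·36.5 = 76.5000; (r_i+r_j)·cross = 39·76.5000 = 2983.5000
edge 6: (19,38.5)→(8.5,29.5)  cross = 19·29.5 − 8.5·38.5 = 233.2500; (r_i+r_j)·cross = 27.5·233.2500 = 6414.3750
edge 7: (8.5,29.5)→(7.5,27)  cross = 8.5·27 − 7.5·29.5 = 8.2500; (r_i+r_j)·cross = 16·8.2500 = 132.0000
edge 8: (7.5,27)→(3,10)  cross = 7.5·10 − 3·27 = -6.0000; (r_i+r_j)·cross = 10.5·-6.0000 = -63.0000
Σcross = 872.0000 → A = |Σcross|/2 = 436.0000 mm²
Σ(r_i+r_j)·cross = 33473.7500 → first moment M = |Σ|/6 = 5578.9583
R_c = M/A = 5578.9583/436.0000 = 12.7958 mm
θ = 71° = 1.239184 rad
V = θ·R_c·A = 1.239184·12.7958·436.0000 = 6913.355 mm³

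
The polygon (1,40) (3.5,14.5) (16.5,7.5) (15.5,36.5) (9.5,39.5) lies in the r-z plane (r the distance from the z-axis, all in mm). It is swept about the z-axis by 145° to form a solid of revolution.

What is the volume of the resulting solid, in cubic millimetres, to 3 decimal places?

Profile (r,z), 5 vertices: (1,40) (3.5,14.5) (16.5,7.5) (15.5,36.5) (9.5,39.5)
edge 0: (1,40)→(3.5,14.5)  cross = 1·14.5 − 3.5·40 = -125.5000; (r_i+r_j)·cross = 4.5·-125.5000 = -564.7500
edge 1: (3.5,14.5)→(16.5,7.5)  cross = 3.5·7.5 − 16.5·14.5 = -213.0000; (r_i+r_j)·cross = 20·-213.0000 = -4260.0000
edge 2: (16.5,7.5)→(15.5,36.5)  cross = 16.5·36.5 − 15.5·7.5 = 486.0000; (r_i+r_j)·cross = 32·486.0000 = 15552.0000
edge 3: (15.5,36.5)→(9.5,39.5)  cross = 15.5·39.5 − 9.5·36.5 = 265.5000; (r_i+r_j)·cross = 25·265.5000 = 6637.5000
edge 4: (9.5,39.5)→(1,40)  cross = 9.5·40 − 1·39.5 = 340.5000; (r_i+r_j)·cross = 10.5·340.5000 = 3575.2500
Σcross = 753.5000 → A = |Σcross|/2 = 376.7500 mm²
Σ(r_i+r_j)·cross = 20940.0000 → first moment M = |Σ|/6 = 3490.0000
R_c = M/A = 3490.0000/376.7500 = 9.2634 mm
θ = 145° = 2.530727 rad
V = θ·R_c·A = 2.530727·9.2634·376.7500 = 8832.239 mm³

Volume = 8832.239 mm³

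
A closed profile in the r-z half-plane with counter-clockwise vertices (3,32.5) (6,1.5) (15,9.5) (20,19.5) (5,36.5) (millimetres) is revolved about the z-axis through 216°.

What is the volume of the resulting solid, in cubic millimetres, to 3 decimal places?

Volume = 11833.751 mm³

Profile (r,z), 5 vertices: (3,32.5) (6,1.5) (15,9.5) (20,19.5) (5,36.5)
edge 0: (3,32.5)→(6,1.5)  cross = 3·1.5 − 6·32.5 = -190.5000; (r_i+r_j)·cross = 9·-190.5000 = -1714.5000
edge 1: (6,1.5)→(15,9.5)  cross = 6·9.5 − 15·1.5 = 34.5000; (r_i+r_j)·cross = 21·34.5000 = 724.5000
edge 2: (15,9.5)→(20,19.5)  cross = 15·19.5 − 20·9.5 = 102.5000; (r_i+r_j)·cross = 35·102.5000 = 3587.5000
edge 3: (20,19.5)→(5,36.5)  cross = 20·36.5 − 5·19.5 = 632.5000; (r_i+r_j)·cross = 25·632.5000 = 15812.5000
edge 4: (5,36.5)→(3,32.5)  cross = 5·32.5 − 3·36.5 = 53.0000; (r_i+r_j)·cross = 8·53.0000 = 424.0000
Σcross = 632.0000 → A = |Σcross|/2 = 316.0000 mm²
Σ(r_i+r_j)·cross = 18834.0000 → first moment M = |Σ|/6 = 3139.0000
R_c = M/A = 3139.0000/316.0000 = 9.9335 mm
θ = 216° = 3.769911 rad
V = θ·R_c·A = 3.769911·9.9335·316.0000 = 11833.751 mm³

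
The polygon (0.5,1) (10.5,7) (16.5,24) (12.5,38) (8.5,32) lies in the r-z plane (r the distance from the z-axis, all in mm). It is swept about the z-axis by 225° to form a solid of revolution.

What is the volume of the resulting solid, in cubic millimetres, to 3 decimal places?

Volume = 9582.512 mm³

Profile (r,z), 5 vertices: (0.5,1) (10.5,7) (16.5,24) (12.5,38) (8.5,32)
edge 0: (0.5,1)→(10.5,7)  cross = 0.5·7 − 10.5·1 = -7.0000; (r_i+r_j)·cross = 11·-7.0000 = -77.0000
edge 1: (10.5,7)→(16.5,24)  cross = 10.5·24 − 16.5·7 = 136.5000; (r_i+r_j)·cross = 27·136.5000 = 3685.5000
edge 2: (16.5,24)→(12.5,38)  cross = 16.5·38 − 12.5·24 = 327.0000; (r_i+r_j)·cross = 29·327.0000 = 9483.0000
edge 3: (12.5,38)→(8.5,32)  cross = 12.5·32 − 8.5·38 = 77.0000; (r_i+r_j)·cross = 21·77.0000 = 1617.0000
edge 4: (8.5,32)→(0.5,1)  cross = 8.5·1 − 0.5·32 = -7.5000; (r_i+r_j)·cross = 9·-7.5000 = -67.5000
Σcross = 526.0000 → A = |Σcross|/2 = 263.0000 mm²
Σ(r_i+r_j)·cross = 14641.0000 → first moment M = |Σ|/6 = 2440.1667
R_c = M/A = 2440.1667/263.0000 = 9.2782 mm
θ = 225° = 3.926991 rad
V = θ·R_c·A = 3.926991·9.2782·263.0000 = 9582.512 mm³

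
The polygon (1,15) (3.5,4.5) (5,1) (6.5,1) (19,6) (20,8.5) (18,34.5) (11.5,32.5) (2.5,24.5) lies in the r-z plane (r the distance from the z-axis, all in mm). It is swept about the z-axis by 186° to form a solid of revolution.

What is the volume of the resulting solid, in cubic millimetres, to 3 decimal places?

Volume = 16526.774 mm³

Profile (r,z), 9 vertices: (1,15) (3.5,4.5) (5,1) (6.5,1) (19,6) (20,8.5) (18,34.5) (11.5,32.5) (2.5,24.5)
edge 0: (1,15)→(3.5,4.5)  cross = 1·4.5 − 3.5·15 = -48.0000; (r_i+r_j)·cross = 4.5·-48.0000 = -216.0000
edge 1: (3.5,4.5)→(5,1)  cross = 3.5·1 − 5·4.5 = -19.0000; (r_i+r_j)·cross = 8.5·-19.0000 = -161.5000
edge 2: (5,1)→(6.5,1)  cross = 5·1 − 6.5·1 = -1.5000; (r_i+r_j)·cross = 11.5·-1.5000 = -17.2500
edge 3: (6.5,1)→(19,6)  cross = 6.5·6 − 19·1 = 20.0000; (r_i+r_j)·cross = 25.5·20.0000 = 510.0000
edge 4: (19,6)→(20,8.5)  cross = 19·8.5 − 20·6 = 41.5000; (r_i+r_j)·cross = 39·41.5000 = 1618.5000
edge 5: (20,8.5)→(18,34.5)  cross = 20·34.5 − 18·8.5 = 537.0000; (r_i+r_j)·cross = 38·537.0000 = 20406.0000
edge 6: (18,34.5)→(11.5,32.5)  cross = 18·32.5 − 11.5·34.5 = 188.2500; (r_i+r_j)·cross = 29.5·188.2500 = 5553.3750
edge 7: (11.5,32.5)→(2.5,24.5)  cross = 11.5·24.5 − 2.5·32.5 = 200.5000; (r_i+r_j)·cross = 14·200.5000 = 2807.0000
edge 8: (2.5,24.5)→(1,15)  cross = 2.5·15 − 1·24.5 = 13.0000; (r_i+r_j)·cross = 3.5·13.0000 = 45.5000
Σcross = 931.7500 → A = |Σcross|/2 = 465.8750 mm²
Σ(r_i+r_j)·cross = 30545.6250 → first moment M = |Σ|/6 = 5090.9375
R_c = M/A = 5090.9375/465.8750 = 10.9277 mm
θ = 186° = 3.246312 rad
V = θ·R_c·A = 3.246312·10.9277·465.8750 = 16526.774 mm³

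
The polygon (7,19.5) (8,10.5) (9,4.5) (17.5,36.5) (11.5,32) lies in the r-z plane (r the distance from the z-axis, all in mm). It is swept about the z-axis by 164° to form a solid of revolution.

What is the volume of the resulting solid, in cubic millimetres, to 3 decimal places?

Volume = 4035.065 mm³

Profile (r,z), 5 vertices: (7,19.5) (8,10.5) (9,4.5) (17.5,36.5) (11.5,32)
edge 0: (7,19.5)→(8,10.5)  cross = 7·10.5 − 8·19.5 = -82.5000; (r_i+r_j)·cross = 15·-82.5000 = -1237.5000
edge 1: (8,10.5)→(9,4.5)  cross = 8·4.5 − 9·10.5 = -58.5000; (r_i+r_j)·cross = 17·-58.5000 = -994.5000
edge 2: (9,4.5)→(17.5,36.5)  cross = 9·36.5 − 17.5·4.5 = 249.7500; (r_i+r_j)·cross = 26.5·249.7500 = 6618.3750
edge 3: (17.5,36.5)→(11.5,32)  cross = 17.5·32 − 11.5·36.5 = 140.2500; (r_i+r_j)·cross = 29·140.2500 = 4067.2500
edge 4: (11.5,32)→(7,19.5)  cross = 11.5·19.5 − 7·32 = 0.2500; (r_i+r_j)·cross = 18.5·0.2500 = 4.6250
Σcross = 249.2500 → A = |Σcross|/2 = 124.6250 mm²
Σ(r_i+r_j)·cross = 8458.2500 → first moment M = |Σ|/6 = 1409.7083
R_c = M/A = 1409.7083/124.6250 = 11.3116 mm
θ = 164° = 2.862340 rad
V = θ·R_c·A = 2.862340·11.3116·124.6250 = 4035.065 mm³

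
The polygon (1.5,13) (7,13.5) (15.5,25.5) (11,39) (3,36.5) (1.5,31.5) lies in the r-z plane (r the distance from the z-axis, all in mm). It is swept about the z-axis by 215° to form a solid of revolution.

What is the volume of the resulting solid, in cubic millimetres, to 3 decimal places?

Volume = 7111.768 mm³

Profile (r,z), 6 vertices: (1.5,13) (7,13.5) (15.5,25.5) (11,39) (3,36.5) (1.5,31.5)
edge 0: (1.5,13)→(7,13.5)  cross = 1.5·13.5 − 7·13 = -70.7500; (r_i+r_j)·cross = 8.5·-70.7500 = -601.3750
edge 1: (7,13.5)→(15.5,25.5)  cross = 7·25.5 − 15.5·13.5 = -30.7500; (r_i+r_j)·cross = 22.5·-30.7500 = -691.8750
edge 2: (15.5,25.5)→(11,39)  cross = 15.5·39 − 11·25.5 = 324.0000; (r_i+r_j)·cross = 26.5·324.0000 = 8586.0000
edge 3: (11,39)→(3,36.5)  cross = 11·36.5 − 3·39 = 284.5000; (r_i+r_j)·cross = 14·284.5000 = 3983.0000
edge 4: (3,36.5)→(1.5,31.5)  cross = 3·31.5 − 1.5·36.5 = 39.7500; (r_i+r_j)·cross = 4.5·39.7500 = 178.8750
edge 5: (1.5,31.5)→(1.5,13)  cross = 1.5·13 − 1.5·31.5 = -27.7500; (r_i+r_j)·cross = 3·-27.7500 = -83.2500
Σcross = 519.0000 → A = |Σcross|/2 = 259.5000 mm²
Σ(r_i+r_j)·cross = 11371.3750 → first moment M = |Σ|/6 = 1895.2292
R_c = M/A = 1895.2292/259.5000 = 7.3034 mm
θ = 215° = 3.752458 rad
V = θ·R_c·A = 3.752458·7.3034·259.5000 = 7111.768 mm³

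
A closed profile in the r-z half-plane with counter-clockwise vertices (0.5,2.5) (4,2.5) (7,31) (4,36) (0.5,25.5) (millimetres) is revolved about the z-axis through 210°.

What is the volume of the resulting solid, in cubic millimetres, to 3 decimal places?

Volume = 1775.556 mm³

Profile (r,z), 5 vertices: (0.5,2.5) (4,2.5) (7,31) (4,36) (0.5,25.5)
edge 0: (0.5,2.5)→(4,2.5)  cross = 0.5·2.5 − 4·2.5 = -8.7500; (r_i+r_j)·cross = 4.5·-8.7500 = -39.3750
edge 1: (4,2.5)→(7,31)  cross = 4·31 − 7·2.5 = 106.5000; (r_i+r_j)·cross = 11·106.5000 = 1171.5000
edge 2: (7,31)→(4,36)  cross = 7·36 − 4·31 = 128.0000; (r_i+r_j)·cross = 11·128.0000 = 1408.0000
edge 3: (4,36)→(0.5,25.5)  cross = 4·25.5 − 0.5·36 = 84.0000; (r_i+r_j)·cross = 4.5·84.0000 = 378.0000
edge 4: (0.5,25.5)→(0.5,2.5)  cross = 0.5·2.5 − 0.5·25.5 = -11.5000; (r_i+r_j)·cross = 1·-11.5000 = -11.5000
Σcross = 298.2500 → A = |Σcross|/2 = 149.1250 mm²
Σ(r_i+r_j)·cross = 2906.6250 → first moment M = |Σ|/6 = 484.4375
R_c = M/A = 484.4375/149.1250 = 3.2485 mm
θ = 210° = 3.665191 rad
V = θ·R_c·A = 3.665191·3.2485·149.1250 = 1775.556 mm³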